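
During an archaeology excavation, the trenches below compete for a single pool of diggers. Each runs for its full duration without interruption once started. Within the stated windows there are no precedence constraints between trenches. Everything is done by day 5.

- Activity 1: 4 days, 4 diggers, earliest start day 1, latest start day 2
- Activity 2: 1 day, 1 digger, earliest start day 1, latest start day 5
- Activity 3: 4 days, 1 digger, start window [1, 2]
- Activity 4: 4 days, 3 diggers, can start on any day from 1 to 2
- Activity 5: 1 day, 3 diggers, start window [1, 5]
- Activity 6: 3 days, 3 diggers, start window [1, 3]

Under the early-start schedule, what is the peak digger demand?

15

Early-start schedule: Activity 1@1, Activity 2@1, Activity 3@1, Activity 4@1, Activity 5@1, Activity 6@1.
Load per day: day 1: 15, day 2: 11, day 3: 11, day 4: 8, day 5: 0.
Peak is 15.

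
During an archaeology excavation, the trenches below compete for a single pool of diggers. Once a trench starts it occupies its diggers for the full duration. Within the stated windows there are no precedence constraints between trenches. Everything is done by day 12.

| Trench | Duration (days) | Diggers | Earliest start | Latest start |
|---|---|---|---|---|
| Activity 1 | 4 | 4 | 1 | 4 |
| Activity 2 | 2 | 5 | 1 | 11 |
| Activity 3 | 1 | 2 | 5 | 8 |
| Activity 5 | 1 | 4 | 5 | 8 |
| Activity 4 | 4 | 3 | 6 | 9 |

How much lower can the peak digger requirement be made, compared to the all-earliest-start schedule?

4

Early-start peak: d1:9  d2:9  d3:4  d4:4  d5:6  d6:3  d7:3  d8:3  d9:3  d10:0  d11:0  d12:0 ⇒ 9.
Leveled (Activity 1@1, Activity 2@5, Activity 3@7, Activity 5@8, Activity 4@9): d1:4  d2:4  d3:4  d4:4  d5:5  d6:5  d7:2  d8:4  d9:3  d10:3  d11:3  d12:3 ⇒ 5.
Reduction 9 − 5 = 4.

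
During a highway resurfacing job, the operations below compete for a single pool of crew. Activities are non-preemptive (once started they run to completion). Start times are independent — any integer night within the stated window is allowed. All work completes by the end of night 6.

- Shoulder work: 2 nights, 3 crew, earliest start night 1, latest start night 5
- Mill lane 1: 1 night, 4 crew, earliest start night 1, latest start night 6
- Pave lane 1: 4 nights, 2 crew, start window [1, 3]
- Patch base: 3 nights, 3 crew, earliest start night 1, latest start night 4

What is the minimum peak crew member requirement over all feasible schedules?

Early-start (Shoulder work@1, Mill lane 1@1, Pave lane 1@1, Patch base@1) gives peak 12: n1:12  n2:8  n3:5  n4:2  n5:0  n6:0.
Shift Mill lane 1→6, Patch base→3.
Schedule Shoulder work@1, Mill lane 1@6, Pave lane 1@1, Patch base@3: n1:5  n2:5  n3:5  n4:5  n5:3  n6:4 — peak 5.
Total crew member-nights = 27 over 6 nights ⇒ peak ≥ ⌈27/6⌉ = 5, so 5 is optimal.

5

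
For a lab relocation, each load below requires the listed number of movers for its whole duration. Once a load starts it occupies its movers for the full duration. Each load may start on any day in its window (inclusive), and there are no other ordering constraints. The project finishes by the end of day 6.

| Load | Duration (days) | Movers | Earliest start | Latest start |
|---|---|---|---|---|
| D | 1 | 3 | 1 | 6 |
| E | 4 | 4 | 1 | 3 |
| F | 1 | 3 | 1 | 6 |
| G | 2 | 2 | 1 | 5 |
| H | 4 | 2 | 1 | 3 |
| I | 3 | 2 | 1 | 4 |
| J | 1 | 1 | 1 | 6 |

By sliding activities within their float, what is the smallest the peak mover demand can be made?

Early-start (D@1, E@1, F@1, G@1, H@1, I@1, J@1) gives peak 17: d1:17  d2:10  d3:8  d4:6  d5:0  d6:0.
Shift F→2, G→5, H→3, I→3.
Schedule D@1, E@1, F@2, G@5, H@3, I@3, J@1: d1:8  d2:7  d3:8  d4:8  d5:6  d6:4 — peak 8.

8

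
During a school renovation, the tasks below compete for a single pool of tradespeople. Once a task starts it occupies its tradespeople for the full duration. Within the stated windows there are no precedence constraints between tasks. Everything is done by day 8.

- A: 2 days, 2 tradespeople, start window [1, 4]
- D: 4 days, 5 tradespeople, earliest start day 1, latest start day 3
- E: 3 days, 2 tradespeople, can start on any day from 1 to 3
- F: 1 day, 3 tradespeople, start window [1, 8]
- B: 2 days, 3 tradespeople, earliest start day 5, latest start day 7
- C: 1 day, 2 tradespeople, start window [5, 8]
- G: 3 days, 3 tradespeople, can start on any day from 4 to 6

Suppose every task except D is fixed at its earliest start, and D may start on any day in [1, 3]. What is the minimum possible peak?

12

D@1: d1:12  d2:9  d3:7  d4:8  d5:8  d6:6  d7:0  d8:0 → peak 12
D@2: d1:7  d2:9  d3:7  d4:8  d5:13  d6:6  d7:0  d8:0 → peak 13
D@3: d1:7  d2:4  d3:7  d4:8  d5:13  d6:11  d7:0  d8:0 → peak 13
Best is D@1, peak 12.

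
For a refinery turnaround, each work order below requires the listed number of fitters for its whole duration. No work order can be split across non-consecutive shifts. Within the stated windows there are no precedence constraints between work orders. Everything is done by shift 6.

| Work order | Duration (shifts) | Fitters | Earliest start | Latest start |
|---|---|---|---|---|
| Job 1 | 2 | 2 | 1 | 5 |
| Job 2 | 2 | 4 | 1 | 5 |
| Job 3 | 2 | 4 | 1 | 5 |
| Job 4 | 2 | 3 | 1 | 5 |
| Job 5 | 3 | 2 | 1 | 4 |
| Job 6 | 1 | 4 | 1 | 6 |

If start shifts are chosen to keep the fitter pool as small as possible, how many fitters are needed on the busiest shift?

7

Early-start (Job 1@1, Job 2@1, Job 3@1, Job 4@1, Job 5@1, Job 6@1) gives peak 19: s1:19  s2:15  s3:2  s4:0  s5:0  s6:0.
Shift Job 3→3, Job 4→5, Job 5→3, Job 6→6.
Schedule Job 1@1, Job 2@1, Job 3@3, Job 4@5, Job 5@3, Job 6@6: s1:6  s2:6  s3:6  s4:6  s5:5  s6:7 — peak 7.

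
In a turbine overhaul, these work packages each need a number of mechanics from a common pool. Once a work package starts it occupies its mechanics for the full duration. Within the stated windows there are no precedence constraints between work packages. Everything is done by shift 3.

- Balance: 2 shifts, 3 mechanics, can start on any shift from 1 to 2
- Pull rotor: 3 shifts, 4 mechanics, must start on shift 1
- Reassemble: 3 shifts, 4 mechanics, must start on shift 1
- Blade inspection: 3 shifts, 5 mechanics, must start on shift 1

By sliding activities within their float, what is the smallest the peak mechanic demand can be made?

Schedule Balance@1, Pull rotor@1, Reassemble@1, Blade inspection@1: s1:16  s2:16  s3:13 — peak 16.
No arrangement of the 2 feasible schedules does better.

16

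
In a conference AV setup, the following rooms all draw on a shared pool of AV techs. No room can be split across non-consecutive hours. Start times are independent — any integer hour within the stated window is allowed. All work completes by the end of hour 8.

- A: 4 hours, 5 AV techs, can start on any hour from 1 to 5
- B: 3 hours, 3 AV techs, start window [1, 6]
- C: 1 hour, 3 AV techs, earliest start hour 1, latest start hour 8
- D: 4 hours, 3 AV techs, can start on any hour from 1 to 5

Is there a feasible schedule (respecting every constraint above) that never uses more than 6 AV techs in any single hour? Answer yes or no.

Schedule A@1, B@5, C@8, D@5: h1:5  h2:5  h3:5  h4:5  h5:6  h6:6  h7:6  h8:6 — peak 6 ≤ 6.

yes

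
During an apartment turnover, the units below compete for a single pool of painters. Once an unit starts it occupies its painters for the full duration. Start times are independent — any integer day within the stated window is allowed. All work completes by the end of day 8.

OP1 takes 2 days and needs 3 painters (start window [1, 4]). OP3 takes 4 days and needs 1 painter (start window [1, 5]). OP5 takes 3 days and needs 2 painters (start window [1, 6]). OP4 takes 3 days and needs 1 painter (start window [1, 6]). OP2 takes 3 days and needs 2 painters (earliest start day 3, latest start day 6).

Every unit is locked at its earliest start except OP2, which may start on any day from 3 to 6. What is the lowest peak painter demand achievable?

OP2@3: d1:7  d2:7  d3:6  d4:3  d5:2  d6:0  d7:0  d8:0 → peak 7
OP2@4: d1:7  d2:7  d3:4  d4:3  d5:2  d6:2  d7:0  d8:0 → peak 7
OP2@5: d1:7  d2:7  d3:4  d4:1  d5:2  d6:2  d7:2  d8:0 → peak 7
OP2@6: d1:7  d2:7  d3:4  d4:1  d5:0  d6:2  d7:2  d8:2 → peak 7
Best is OP2@3, peak 7.

7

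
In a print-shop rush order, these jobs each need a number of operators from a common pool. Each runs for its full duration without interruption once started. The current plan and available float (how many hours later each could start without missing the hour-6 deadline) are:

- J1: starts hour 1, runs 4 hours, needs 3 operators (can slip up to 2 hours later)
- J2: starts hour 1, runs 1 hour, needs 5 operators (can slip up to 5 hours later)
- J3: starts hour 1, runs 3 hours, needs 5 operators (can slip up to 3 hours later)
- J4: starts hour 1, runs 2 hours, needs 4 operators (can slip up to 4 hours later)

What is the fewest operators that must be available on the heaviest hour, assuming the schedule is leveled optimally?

8

Early-start (J1@1, J2@1, J3@1, J4@1) gives peak 17: h1:17  h2:12  h3:8  h4:3  h5:0  h6:0.
Shift J3→2, J4→5.
Schedule J1@1, J2@1, J3@2, J4@5: h1:8  h2:8  h3:8  h4:8  h5:4  h6:4 — peak 8.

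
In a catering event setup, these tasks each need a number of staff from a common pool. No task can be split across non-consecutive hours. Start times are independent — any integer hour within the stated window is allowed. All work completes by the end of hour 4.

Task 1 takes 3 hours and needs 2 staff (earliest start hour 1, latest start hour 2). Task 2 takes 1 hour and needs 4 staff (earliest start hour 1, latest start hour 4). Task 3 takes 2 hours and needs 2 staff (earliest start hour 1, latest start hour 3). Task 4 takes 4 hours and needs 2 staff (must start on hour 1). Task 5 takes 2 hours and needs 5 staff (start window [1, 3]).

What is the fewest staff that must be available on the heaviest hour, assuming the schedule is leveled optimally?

9

Early-start (Task 1@1, Task 2@1, Task 3@1, Task 4@1, Task 5@1) gives peak 15: h1:15  h2:11  h3:4  h4:2.
Shift Task 2→4, Task 3→3.
Schedule Task 1@1, Task 2@4, Task 3@3, Task 4@1, Task 5@1: h1:9  h2:9  h3:6  h4:8 — peak 9.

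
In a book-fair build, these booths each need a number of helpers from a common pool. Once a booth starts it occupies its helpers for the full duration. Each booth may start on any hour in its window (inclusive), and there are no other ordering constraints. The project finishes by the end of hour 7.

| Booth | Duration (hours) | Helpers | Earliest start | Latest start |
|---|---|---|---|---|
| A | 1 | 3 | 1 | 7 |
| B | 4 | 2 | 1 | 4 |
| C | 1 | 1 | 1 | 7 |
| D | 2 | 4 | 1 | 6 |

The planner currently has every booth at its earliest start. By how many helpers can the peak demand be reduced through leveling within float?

Early-start peak: h1:10  h2:6  h3:2  h4:2  h5:0  h6:0  h7:0 ⇒ 10.
Leveled (A@1, B@2, C@1, D@6): h1:4  h2:2  h3:2  h4:2  h5:2  h6:4  h7:4 ⇒ 4.
Reduction 10 − 4 = 6.

6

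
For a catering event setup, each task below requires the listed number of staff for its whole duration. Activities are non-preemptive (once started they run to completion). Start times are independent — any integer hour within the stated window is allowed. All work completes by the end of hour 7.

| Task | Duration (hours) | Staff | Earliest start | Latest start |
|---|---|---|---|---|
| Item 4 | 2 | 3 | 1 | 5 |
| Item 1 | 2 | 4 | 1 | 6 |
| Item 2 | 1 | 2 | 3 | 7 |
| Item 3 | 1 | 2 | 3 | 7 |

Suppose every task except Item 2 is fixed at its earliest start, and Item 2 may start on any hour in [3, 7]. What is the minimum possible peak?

Item 2@3: h1:7  h2:7  h3:4  h4:0  h5:0  h6:0  h7:0 → peak 7
Item 2@4: h1:7  h2:7  h3:2  h4:2  h5:0  h6:0  h7:0 → peak 7
Item 2@5: h1:7  h2:7  h3:2  h4:0  h5:2  h6:0  h7:0 → peak 7
Item 2@6: h1:7  h2:7  h3:2  h4:0  h5:0  h6:2  h7:0 → peak 7
Item 2@7: h1:7  h2:7  h3:2  h4:0  h5:0  h6:0  h7:2 → peak 7
Best is Item 2@3, peak 7.

7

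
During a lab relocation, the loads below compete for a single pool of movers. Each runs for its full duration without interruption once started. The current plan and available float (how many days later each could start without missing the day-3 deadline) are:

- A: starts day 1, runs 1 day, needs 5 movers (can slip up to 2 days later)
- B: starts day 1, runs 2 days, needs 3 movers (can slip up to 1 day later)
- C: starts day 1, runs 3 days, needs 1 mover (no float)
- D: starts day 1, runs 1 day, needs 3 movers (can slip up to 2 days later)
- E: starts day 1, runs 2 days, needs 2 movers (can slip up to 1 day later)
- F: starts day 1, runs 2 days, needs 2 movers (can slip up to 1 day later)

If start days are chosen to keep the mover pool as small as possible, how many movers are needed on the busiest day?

9

Early-start (A@1, B@1, C@1, D@1, E@1, F@1) gives peak 16: d1:16  d2:8  d3:1.
Shift D→3, E→2, F→2.
Schedule A@1, B@1, C@1, D@3, E@2, F@2: d1:9  d2:8  d3:8 — peak 9.
Total mover-days = 25 over 3 days ⇒ peak ≥ ⌈25/3⌉ = 9, so 9 is optimal.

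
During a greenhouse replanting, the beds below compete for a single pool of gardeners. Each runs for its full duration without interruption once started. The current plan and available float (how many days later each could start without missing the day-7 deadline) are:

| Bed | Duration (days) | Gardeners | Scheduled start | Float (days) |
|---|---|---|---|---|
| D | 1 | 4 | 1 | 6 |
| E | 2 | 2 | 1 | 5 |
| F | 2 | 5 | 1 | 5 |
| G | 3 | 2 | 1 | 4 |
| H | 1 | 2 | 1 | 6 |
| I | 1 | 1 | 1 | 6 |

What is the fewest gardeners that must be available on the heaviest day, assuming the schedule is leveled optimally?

5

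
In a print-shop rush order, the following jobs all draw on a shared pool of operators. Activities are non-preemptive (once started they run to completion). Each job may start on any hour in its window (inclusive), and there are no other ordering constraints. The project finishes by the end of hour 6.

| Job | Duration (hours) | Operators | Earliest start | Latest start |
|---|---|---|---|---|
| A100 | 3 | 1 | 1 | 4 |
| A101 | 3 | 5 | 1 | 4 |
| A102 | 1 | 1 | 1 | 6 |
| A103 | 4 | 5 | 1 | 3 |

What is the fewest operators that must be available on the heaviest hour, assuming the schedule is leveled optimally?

Early-start (A100@1, A101@1, A102@1, A103@1) gives peak 12: h1:12  h2:11  h3:11  h4:5  h5:0  h6:0.
Shift A101→4.
Schedule A100@1, A101@4, A102@1, A103@1: h1:7  h2:6  h3:6  h4:10  h5:5  h6:5 — peak 10.

10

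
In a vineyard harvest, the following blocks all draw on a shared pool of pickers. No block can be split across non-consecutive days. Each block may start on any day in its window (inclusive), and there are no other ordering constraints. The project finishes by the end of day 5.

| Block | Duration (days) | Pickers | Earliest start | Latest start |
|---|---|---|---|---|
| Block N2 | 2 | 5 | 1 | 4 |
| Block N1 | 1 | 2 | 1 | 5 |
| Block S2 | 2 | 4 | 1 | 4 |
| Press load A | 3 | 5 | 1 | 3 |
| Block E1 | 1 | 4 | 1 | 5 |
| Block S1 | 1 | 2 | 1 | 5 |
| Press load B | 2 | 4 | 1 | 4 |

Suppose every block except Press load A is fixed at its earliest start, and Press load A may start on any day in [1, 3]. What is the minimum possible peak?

21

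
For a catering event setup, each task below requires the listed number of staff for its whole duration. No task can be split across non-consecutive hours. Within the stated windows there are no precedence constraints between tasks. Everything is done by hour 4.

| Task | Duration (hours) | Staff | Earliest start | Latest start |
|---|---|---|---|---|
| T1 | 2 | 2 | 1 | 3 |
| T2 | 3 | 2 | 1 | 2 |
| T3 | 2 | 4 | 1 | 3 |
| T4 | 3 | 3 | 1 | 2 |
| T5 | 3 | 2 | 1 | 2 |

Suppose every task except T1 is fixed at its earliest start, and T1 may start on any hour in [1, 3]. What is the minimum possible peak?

T1@1: h1:13  h2:13  h3:7  h4:0 → peak 13
T1@2: h1:11  h2:13  h3:9  h4:0 → peak 13
T1@3: h1:11  h2:11  h3:9  h4:2 → peak 11
Best is T1@3, peak 11.

11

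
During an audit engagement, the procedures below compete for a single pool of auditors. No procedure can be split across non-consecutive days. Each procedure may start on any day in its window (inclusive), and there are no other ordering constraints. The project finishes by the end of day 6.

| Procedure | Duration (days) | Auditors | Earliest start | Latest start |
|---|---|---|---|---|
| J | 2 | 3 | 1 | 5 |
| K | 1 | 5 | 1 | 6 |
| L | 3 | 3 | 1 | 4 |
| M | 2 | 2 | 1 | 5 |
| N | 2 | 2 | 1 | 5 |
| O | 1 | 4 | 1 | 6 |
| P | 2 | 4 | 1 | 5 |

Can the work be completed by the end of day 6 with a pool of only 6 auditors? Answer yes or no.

no

Total auditor-days = 40; over 6 days the average is 40/6 > 6, so some day must exceed 6.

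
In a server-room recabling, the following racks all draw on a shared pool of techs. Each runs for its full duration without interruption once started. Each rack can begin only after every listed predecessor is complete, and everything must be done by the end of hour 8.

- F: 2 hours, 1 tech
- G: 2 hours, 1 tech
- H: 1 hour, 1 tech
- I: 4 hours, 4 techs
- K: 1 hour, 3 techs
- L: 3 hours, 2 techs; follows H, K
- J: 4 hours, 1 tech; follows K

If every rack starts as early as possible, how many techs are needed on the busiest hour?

10

Early-start schedule: F@1, G@1, H@1, I@1, K@1, L@2, J@2.
Load per hour: hour 1: 10, hour 2: 9, hour 3: 7, hour 4: 7, hour 5: 1, hour 6: 0, hour 7: 0, hour 8: 0.
Peak is 10.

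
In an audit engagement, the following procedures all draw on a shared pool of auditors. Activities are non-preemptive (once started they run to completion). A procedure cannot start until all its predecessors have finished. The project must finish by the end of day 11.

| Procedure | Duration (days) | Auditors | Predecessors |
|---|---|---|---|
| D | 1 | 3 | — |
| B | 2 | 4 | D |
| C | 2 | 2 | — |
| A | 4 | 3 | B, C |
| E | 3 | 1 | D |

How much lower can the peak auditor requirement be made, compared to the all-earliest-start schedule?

Early-start peak: d1:5  d2:7  d3:5  d4:4  d5:3  d6:3  d7:3  d8:0  d9:0  d10:0  d11:0 ⇒ 7.
Leveled (D@1, B@2, C@4, A@6, E@4): d1:3  d2:4  d3:4  d4:3  d5:3  d6:4  d7:3  d8:3  d9:3  d10:0  d11:0 ⇒ 4.
Reduction 7 − 4 = 3.

3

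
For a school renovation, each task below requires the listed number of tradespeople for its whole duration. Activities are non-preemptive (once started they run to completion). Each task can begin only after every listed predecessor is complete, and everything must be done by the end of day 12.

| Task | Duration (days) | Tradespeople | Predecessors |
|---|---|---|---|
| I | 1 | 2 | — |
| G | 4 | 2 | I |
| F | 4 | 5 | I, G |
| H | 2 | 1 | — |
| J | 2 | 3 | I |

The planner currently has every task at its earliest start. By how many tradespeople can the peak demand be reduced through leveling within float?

1

Early-start peak: d1:3  d2:6  d3:5  d4:2  d5:2  d6:5  d7:5  d8:5  d9:5  d10:0  d11:0  d12:0 ⇒ 6.
Leveled (I@1, G@2, F@6, H@1, J@3): d1:3  d2:3  d3:5  d4:5  d5:2  d6:5  d7:5  d8:5  d9:5  d10:0  d11:0  d12:0 ⇒ 5.
Reduction 6 − 5 = 1.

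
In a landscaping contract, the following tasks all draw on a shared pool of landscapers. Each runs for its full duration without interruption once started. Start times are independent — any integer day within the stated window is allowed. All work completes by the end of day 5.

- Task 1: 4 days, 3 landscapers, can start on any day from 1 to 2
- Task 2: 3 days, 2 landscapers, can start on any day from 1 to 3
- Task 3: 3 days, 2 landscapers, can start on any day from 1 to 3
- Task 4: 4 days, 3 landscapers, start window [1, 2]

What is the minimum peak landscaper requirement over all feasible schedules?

Schedule Task 1@1, Task 2@1, Task 3@1, Task 4@1: d1:10  d2:10  d3:10  d4:6  d5:0 — peak 10.

10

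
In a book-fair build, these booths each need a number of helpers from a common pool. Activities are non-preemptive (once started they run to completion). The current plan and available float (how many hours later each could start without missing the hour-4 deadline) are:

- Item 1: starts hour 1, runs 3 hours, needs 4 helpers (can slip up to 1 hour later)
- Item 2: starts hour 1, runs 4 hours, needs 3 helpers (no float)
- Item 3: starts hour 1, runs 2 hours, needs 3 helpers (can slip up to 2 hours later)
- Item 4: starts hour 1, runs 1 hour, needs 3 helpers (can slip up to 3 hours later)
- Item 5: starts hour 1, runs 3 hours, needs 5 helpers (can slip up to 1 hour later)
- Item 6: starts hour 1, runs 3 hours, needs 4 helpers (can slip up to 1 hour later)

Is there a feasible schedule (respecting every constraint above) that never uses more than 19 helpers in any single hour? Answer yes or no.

yes

Schedule Item 1@1, Item 2@1, Item 3@1, Item 4@1, Item 5@1, Item 6@2: h1:18  h2:19  h3:16  h4:7 — peak 19 ≤ 19.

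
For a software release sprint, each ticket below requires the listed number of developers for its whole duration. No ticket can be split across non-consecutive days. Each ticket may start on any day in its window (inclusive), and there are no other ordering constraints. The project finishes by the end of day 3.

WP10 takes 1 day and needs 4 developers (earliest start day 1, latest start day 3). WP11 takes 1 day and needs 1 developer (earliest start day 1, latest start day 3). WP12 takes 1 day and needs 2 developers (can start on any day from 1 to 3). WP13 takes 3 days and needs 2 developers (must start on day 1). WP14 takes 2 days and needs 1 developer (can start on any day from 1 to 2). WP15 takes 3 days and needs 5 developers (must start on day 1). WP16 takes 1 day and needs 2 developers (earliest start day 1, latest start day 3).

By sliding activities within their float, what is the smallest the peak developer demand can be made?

11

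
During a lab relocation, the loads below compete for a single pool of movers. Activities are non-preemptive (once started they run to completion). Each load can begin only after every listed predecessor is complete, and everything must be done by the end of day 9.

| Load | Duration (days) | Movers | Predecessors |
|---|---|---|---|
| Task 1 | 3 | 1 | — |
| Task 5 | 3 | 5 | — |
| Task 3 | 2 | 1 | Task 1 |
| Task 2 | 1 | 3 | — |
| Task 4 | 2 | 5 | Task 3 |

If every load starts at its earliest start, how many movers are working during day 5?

1

At early start, day 5 has: Task 3.
Demand: 1 = 1.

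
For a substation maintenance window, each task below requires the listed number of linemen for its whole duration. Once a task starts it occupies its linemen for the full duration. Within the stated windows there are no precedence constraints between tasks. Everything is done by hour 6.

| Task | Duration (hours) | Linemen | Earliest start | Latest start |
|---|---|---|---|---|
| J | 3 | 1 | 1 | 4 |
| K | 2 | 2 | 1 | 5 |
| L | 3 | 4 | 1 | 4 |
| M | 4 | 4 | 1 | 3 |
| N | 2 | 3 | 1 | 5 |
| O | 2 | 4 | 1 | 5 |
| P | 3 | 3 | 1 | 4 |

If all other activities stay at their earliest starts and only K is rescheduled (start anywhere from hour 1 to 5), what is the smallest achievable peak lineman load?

K@1: h1:21  h2:21  h3:12  h4:4  h5:0  h6:0 → peak 21
K@2: h1:19  h2:21  h3:14  h4:4  h5:0  h6:0 → peak 21
K@3: h1:19  h2:19  h3:14  h4:6  h5:0  h6:0 → peak 19
K@4: h1:19  h2:19  h3:12  h4:6  h5:2  h6:0 → peak 19
K@5: h1:19  h2:19  h3:12  h4:4  h5:2  h6:2 → peak 19
Best is K@3, peak 19.

19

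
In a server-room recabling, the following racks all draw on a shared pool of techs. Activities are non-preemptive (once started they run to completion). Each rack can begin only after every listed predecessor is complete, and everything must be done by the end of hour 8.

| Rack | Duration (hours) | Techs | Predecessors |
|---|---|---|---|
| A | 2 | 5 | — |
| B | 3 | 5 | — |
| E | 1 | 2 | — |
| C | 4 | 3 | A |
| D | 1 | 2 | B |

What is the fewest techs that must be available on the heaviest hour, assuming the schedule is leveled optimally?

Early-start (A@1, B@1, E@1, C@3, D@4) gives peak 12: h1:12  h2:10  h3:8  h4:5  h5:3  h6:3  h7:0  h8:0.
Shift B→3, D→6.
Schedule A@1, B@3, E@1, C@3, D@6: h1:7  h2:5  h3:8  h4:8  h5:8  h6:5  h7:0  h8:0 — peak 8.

8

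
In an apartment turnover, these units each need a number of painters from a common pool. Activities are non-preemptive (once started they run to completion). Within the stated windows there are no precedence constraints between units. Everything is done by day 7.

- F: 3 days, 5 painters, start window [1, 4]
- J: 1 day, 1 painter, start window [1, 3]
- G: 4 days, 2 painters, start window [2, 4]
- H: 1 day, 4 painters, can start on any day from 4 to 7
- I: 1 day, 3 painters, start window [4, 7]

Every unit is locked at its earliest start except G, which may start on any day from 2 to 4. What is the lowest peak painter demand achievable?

9

G@2: d1:6  d2:7  d3:7  d4:9  d5:2  d6:0  d7:0 → peak 9
G@3: d1:6  d2:5  d3:7  d4:9  d5:2  d6:2  d7:0 → peak 9
G@4: d1:6  d2:5  d3:5  d4:9  d5:2  d6:2  d7:2 → peak 9
Best is G@2, peak 9.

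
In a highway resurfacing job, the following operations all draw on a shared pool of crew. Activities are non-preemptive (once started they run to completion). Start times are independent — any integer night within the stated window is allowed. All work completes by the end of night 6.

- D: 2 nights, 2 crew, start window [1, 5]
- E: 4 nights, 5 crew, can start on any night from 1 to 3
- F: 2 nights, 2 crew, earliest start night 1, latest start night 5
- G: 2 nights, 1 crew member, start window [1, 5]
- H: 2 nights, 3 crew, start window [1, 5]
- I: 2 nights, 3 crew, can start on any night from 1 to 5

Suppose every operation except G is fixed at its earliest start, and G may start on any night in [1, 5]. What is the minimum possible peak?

G@1: n1:16  n2:16  n3:5  n4:5  n5:0  n6:0 → peak 16
G@2: n1:15  n2:16  n3:6  n4:5  n5:0  n6:0 → peak 16
G@3: n1:15  n2:15  n3:6  n4:6  n5:0  n6:0 → peak 15
G@4: n1:15  n2:15  n3:5  n4:6  n5:1  n6:0 → peak 15
G@5: n1:15  n2:15  n3:5  n4:5  n5:1  n6:1 → peak 15
Best is G@3, peak 15.

15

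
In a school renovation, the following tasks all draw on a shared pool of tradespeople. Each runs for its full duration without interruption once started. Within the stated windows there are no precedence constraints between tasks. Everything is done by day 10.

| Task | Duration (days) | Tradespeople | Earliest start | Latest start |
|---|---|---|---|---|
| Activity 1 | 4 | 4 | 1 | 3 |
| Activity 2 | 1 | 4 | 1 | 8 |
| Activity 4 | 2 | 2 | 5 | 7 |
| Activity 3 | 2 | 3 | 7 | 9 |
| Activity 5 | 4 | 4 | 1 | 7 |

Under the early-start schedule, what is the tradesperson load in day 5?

2

At early start, day 5 has: Activity 4.
Demand: 2 = 2.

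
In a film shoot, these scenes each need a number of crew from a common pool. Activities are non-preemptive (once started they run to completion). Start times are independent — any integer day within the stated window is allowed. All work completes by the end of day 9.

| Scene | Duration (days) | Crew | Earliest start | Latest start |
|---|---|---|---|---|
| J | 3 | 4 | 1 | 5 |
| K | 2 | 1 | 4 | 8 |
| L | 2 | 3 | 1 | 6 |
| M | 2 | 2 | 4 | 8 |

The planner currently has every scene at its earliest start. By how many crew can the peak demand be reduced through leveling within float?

3

Early-start peak: d1:7  d2:7  d3:4  d4:3  d5:3  d6:0  d7:0  d8:0  d9:0 ⇒ 7.
Leveled (J@1, K@4, L@4, M@6): d1:4  d2:4  d3:4  d4:4  d5:4  d6:2  d7:2  d8:0  d9:0 ⇒ 4.
Reduction 7 − 4 = 3.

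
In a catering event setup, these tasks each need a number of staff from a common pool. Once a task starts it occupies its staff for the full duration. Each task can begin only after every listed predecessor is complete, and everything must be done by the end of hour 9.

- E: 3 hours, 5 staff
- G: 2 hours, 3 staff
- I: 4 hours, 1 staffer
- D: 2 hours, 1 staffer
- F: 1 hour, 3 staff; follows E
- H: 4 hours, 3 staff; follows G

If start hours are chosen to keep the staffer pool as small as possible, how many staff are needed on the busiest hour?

6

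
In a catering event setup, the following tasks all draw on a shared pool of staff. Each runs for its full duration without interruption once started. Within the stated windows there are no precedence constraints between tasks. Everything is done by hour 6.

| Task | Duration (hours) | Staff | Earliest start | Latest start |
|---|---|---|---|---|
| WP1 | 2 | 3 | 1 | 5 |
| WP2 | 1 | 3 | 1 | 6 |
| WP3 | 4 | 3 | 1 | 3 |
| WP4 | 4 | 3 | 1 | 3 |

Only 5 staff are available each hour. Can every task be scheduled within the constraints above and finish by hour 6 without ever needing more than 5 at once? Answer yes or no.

Total staffer-hours = 33; over 6 hours the average is 33/6 > 5, so some hour must exceed 5.

no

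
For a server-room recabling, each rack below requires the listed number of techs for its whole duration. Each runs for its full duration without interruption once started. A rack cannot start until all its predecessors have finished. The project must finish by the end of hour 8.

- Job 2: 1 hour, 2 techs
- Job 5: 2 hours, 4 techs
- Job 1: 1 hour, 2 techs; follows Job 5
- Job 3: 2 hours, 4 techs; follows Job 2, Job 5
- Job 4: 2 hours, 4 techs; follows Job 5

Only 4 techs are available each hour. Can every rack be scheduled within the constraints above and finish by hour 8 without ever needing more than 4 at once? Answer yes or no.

yes

Schedule Job 2@1, Job 5@2, Job 1@4, Job 3@5, Job 4@7: h1:2  h2:4  h3:4  h4:2  h5:4  h6:4  h7:4  h8:4 — peak 4 ≤ 4.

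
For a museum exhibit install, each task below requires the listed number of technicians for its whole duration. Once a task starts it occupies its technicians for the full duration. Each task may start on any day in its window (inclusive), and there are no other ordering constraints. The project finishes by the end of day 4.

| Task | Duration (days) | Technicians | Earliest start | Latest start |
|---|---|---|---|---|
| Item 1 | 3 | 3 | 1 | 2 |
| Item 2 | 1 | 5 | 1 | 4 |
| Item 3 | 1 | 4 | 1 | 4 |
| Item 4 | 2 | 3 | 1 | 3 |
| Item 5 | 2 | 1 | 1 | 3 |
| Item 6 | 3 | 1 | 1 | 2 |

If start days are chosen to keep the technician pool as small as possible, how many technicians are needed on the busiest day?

Early-start (Item 1@1, Item 2@1, Item 3@1, Item 4@1, Item 5@1, Item 6@1) gives peak 17: d1:17  d2:8  d3:4  d4:0.
Shift Item 3→2, Item 4→3, Item 5→3, Item 6→2.
Schedule Item 1@1, Item 2@1, Item 3@2, Item 4@3, Item 5@3, Item 6@2: d1:8  d2:8  d3:8  d4:5 — peak 8.
Total technician-days = 29 over 4 days ⇒ peak ≥ ⌈29/4⌉ = 8, so 8 is optimal.

8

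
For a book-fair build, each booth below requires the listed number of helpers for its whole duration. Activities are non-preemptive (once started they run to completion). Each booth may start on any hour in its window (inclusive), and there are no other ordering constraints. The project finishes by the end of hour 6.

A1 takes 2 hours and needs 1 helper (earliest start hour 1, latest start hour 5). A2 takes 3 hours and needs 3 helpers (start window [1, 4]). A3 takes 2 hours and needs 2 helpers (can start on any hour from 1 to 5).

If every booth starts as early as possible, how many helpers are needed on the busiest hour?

6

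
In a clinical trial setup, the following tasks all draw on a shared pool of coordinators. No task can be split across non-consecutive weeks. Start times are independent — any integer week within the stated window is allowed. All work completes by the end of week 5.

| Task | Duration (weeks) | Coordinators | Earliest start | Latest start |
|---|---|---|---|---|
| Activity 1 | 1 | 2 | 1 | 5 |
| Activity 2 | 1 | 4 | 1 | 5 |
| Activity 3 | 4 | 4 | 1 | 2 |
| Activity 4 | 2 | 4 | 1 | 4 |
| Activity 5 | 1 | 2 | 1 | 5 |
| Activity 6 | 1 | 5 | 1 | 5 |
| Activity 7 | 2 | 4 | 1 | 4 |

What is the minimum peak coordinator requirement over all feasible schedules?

10

Early-start (Activity 1@1, Activity 2@1, Activity 3@1, Activity 4@1, Activity 5@1, Activity 6@1, Activity 7@1) gives peak 25: w1:25  w2:12  w3:4  w4:4  w5:0.
Shift Activity 4→2, Activity 5→2, Activity 6→5, Activity 7→4.
Schedule Activity 1@1, Activity 2@1, Activity 3@1, Activity 4@2, Activity 5@2, Activity 6@5, Activity 7@4: w1:10  w2:10  w3:8  w4:8  w5:9 — peak 10.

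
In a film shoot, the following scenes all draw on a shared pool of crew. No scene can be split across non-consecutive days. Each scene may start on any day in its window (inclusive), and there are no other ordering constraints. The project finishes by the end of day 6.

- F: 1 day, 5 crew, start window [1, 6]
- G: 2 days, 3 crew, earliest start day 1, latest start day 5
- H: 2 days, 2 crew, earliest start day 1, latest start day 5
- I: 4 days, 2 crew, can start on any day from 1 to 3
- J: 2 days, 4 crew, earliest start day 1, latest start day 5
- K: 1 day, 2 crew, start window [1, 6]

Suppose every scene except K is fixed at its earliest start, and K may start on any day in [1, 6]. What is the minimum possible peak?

16

K@1: d1:18  d2:11  d3:2  d4:2  d5:0  d6:0 → peak 18
K@2: d1:16  d2:13  d3:2  d4:2  d5:0  d6:0 → peak 16
K@3: d1:16  d2:11  d3:4  d4:2  d5:0  d6:0 → peak 16
K@4: d1:16  d2:11  d3:2  d4:4  d5:0  d6:0 → peak 16
K@5: d1:16  d2:11  d3:2  d4:2  d5:2  d6:0 → peak 16
K@6: d1:16  d2:11  d3:2  d4:2  d5:0  d6:2 → peak 16
Best is K@2, peak 16.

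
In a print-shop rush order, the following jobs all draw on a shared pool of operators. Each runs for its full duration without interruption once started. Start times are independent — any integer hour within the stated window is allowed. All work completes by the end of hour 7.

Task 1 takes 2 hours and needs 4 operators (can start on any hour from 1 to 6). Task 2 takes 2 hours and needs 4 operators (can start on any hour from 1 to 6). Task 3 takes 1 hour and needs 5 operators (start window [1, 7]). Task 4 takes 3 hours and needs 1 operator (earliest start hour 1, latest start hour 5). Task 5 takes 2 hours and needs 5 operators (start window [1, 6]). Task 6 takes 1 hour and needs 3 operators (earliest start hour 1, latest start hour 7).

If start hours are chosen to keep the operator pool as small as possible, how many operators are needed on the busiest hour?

7

Early-start (Task 1@1, Task 2@1, Task 3@1, Task 4@1, Task 5@1, Task 6@1) gives peak 22: h1:22  h2:14  h3:1  h4:0  h5:0  h6:0  h7:0.
Shift Task 2→3, Task 3→5, Task 5→6, Task 6→4.
Schedule Task 1@1, Task 2@3, Task 3@5, Task 4@1, Task 5@6, Task 6@4: h1:5  h2:5  h3:5  h4:7  h5:5  h6:5  h7:5 — peak 7.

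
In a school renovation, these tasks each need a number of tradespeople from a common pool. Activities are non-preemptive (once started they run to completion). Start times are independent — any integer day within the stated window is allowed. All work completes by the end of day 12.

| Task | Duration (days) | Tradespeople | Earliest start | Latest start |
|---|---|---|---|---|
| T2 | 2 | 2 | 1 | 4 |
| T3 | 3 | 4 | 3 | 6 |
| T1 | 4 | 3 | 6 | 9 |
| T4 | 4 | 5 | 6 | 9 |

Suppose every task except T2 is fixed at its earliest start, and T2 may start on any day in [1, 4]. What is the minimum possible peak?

8

T2@1: d1:2  d2:2  d3:4  d4:4  d5:4  d6:8  d7:8  d8:8  d9:8  d10:0  d11:0  d12:0 → peak 8
T2@2: d1:0  d2:2  d3:6  d4:4  d5:4  d6:8  d7:8  d8:8  d9:8  d10:0  d11:0  d12:0 → peak 8
T2@3: d1:0  d2:0  d3:6  d4:6  d5:4  d6:8  d7:8  d8:8  d9:8  d10:0  d11:0  d12:0 → peak 8
T2@4: d1:0  d2:0  d3:4  d4:6  d5:6  d6:8  d7:8  d8:8  d9:8  d10:0  d11:0  d12:0 → peak 8
Best is T2@1, peak 8.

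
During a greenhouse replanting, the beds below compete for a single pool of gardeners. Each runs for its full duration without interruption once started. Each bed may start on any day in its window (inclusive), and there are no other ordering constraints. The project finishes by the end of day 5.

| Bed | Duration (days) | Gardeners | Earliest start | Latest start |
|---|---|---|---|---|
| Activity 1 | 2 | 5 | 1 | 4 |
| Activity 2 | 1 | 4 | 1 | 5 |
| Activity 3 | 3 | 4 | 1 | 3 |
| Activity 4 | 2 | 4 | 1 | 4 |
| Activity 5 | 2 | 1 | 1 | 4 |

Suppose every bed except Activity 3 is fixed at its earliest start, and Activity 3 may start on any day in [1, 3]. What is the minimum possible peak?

Activity 3@1: d1:18  d2:14  d3:4  d4:0  d5:0 → peak 18
Activity 3@2: d1:14  d2:14  d3:4  d4:4  d5:0 → peak 14
Activity 3@3: d1:14  d2:10  d3:4  d4:4  d5:4 → peak 14
Best is Activity 3@2, peak 14.

14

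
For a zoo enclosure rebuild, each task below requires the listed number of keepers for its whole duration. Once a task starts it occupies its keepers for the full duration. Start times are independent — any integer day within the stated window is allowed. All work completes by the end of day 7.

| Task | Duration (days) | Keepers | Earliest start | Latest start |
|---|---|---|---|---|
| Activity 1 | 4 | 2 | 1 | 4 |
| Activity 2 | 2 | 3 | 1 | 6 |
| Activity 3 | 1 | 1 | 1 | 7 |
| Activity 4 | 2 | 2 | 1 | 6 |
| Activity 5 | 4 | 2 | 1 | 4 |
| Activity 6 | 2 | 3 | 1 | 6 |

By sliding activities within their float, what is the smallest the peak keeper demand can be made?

6

Early-start (Activity 1@1, Activity 2@1, Activity 3@1, Activity 4@1, Activity 5@1, Activity 6@1) gives peak 13: d1:13  d2:12  d3:4  d4:4  d5:0  d6:0  d7:0.
Shift Activity 4→3, Activity 5→3, Activity 6→5.
Schedule Activity 1@1, Activity 2@1, Activity 3@1, Activity 4@3, Activity 5@3, Activity 6@5: d1:6  d2:5  d3:6  d4:6  d5:5  d6:5  d7:0 — peak 6.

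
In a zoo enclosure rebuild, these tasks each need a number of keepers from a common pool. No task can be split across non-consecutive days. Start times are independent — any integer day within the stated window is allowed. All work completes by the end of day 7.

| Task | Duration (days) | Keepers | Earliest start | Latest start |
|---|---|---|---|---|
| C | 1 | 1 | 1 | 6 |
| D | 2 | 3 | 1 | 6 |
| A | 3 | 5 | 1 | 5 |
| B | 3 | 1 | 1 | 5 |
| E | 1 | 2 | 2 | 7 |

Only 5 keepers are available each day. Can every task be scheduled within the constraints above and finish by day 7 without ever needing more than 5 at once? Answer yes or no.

yes

Schedule C@1, D@1, A@4, B@1, E@3: d1:5  d2:4  d3:3  d4:5  d5:5  d6:5  d7:0 — peak 5 ≤ 5.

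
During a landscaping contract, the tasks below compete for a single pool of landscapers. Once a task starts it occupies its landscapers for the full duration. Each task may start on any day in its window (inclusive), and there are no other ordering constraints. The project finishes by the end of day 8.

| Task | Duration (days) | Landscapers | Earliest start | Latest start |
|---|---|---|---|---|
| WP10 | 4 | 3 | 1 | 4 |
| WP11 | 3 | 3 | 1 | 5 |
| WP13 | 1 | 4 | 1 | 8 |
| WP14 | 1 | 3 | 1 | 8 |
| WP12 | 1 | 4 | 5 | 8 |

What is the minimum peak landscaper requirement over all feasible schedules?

6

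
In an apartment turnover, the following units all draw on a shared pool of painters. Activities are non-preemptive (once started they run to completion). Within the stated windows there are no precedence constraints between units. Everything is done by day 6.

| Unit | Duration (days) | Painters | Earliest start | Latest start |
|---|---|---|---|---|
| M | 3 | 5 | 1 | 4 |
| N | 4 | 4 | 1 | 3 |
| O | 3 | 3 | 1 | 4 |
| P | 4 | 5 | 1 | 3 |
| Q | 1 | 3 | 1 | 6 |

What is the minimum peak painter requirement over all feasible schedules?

14

Early-start (M@1, N@1, O@1, P@1, Q@1) gives peak 20: d1:20  d2:17  d3:17  d4:9  d5:0  d6:0.
Shift O→4, Q→5.
Schedule M@1, N@1, O@4, P@1, Q@5: d1:14  d2:14  d3:14  d4:12  d5:6  d6:3 — peak 14.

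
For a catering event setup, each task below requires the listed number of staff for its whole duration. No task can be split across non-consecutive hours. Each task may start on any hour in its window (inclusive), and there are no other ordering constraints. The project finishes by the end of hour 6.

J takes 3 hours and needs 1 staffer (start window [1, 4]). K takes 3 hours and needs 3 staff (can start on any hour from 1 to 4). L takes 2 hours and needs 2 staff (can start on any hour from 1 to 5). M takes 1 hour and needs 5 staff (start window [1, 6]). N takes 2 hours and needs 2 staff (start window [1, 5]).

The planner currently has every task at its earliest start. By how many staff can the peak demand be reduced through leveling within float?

8

Early-start peak: h1:13  h2:8  h3:4  h4:0  h5:0  h6:0 ⇒ 13.
Leveled (J@1, K@1, L@4, M@6, N@4): h1:4  h2:4  h3:4  h4:4  h5:4  h6:5 ⇒ 5.
Reduction 13 − 5 = 8.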